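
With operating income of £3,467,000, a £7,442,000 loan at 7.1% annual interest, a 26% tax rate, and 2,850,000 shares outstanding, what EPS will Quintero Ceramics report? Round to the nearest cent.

£0.76

Interest = £528,382.00, so EBT = £3,467,000 − £528,382.00 = £2,938,618.00.
After tax at 26%: net income = £2,938,618.00 × 0.74 = £2,174,577.32.
EPS = £2,174,577.32 ÷ 2,850,000 = £0.76.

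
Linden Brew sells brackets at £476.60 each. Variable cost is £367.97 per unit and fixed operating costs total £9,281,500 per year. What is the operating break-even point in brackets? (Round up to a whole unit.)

85,442 brackets

Contribution margin per unit = £476.60 − £367.97 = £108.63.
Units to break even: £9,281,500 ÷ £108.63 = 85,441.41, rounded up to 85,442.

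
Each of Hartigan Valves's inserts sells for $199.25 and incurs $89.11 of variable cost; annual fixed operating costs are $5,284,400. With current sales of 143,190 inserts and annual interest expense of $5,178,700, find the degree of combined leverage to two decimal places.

At 143,190 units, contribution = 143,190 × $110.14 = $15,770,946.60.
Operating income = contribution − fixed costs = $15,770,946.60 − $5,284,400 = $10,486,546.60. Interest = $5,178,700.00, so EBIT − I = $5,307,846.60.
Degree of total leverage = total CM / (EBIT − interest) = $15,770,946.60 / $5,307,846.60 = 2.9713.

2.97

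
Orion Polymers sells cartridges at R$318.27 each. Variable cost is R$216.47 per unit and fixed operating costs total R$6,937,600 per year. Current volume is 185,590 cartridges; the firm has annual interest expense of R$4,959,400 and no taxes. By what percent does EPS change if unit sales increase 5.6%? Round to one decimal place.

+15.1%

Contribution at this volume is 185,590 × R$101.80 = R$18,893,062.00.
EBIT = R$18,893,062.00 − R$6,937,600 = R$11,955,462.00.
Interest = R$4,959,400.00, so EBIT − I = R$6,996,062.00.
Degree of combined leverage = contribution ÷ (EBIT − I) = R$18,893,062.00 ÷ R$6,996,062.00 = 2.7005.
EPS therefore changes by 2.7005 × (+5.6%) = +15.1%.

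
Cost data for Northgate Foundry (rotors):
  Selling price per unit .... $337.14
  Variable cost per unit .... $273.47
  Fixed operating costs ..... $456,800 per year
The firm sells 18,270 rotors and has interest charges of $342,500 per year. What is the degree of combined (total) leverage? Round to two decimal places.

Total contribution margin = 18,270 × $63.67 = $1,163,250.90.
Operating income = contribution − fixed costs = $1,163,250.90 − $456,800 = $706,450.90. Interest = $342,500.00.
DOL = $1,163,250.90 ÷ $706,450.90 = 1.6466; DFL = $706,450.90 ÷ $363,950.90 = 1.9411.
Combined leverage = 1.6466 × 1.9411 = 3.1962.

3.20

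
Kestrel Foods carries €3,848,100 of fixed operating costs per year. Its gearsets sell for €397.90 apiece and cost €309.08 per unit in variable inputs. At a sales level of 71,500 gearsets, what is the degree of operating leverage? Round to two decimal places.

2.54

Total contribution margin = 71,500 × €88.82 = €6,350,630.00.
Subtracting fixed costs: EBIT = €6,350,630.00 − €3,848,100 = €2,502,530.00.
Degree of operating leverage = €6,350,630.00 / €2,502,530.00 = 2.5377.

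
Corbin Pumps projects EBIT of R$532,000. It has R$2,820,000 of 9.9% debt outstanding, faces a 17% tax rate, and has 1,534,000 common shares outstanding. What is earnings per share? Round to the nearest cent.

Interest = R$279,180.00, so EBT = R$532,000 − R$279,180.00 = R$252,820.00.
After tax at 17%: net income = R$252,820.00 × 0.83 = R$209,840.60.
Per share: R$209,840.60 / 1,534,000 shares = R$0.14.

R$0.14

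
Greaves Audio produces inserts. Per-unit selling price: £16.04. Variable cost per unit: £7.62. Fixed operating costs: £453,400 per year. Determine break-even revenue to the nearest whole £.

£863,722

CM per unit = £16.04 − £7.62 = £8.42; CM ratio = £8.42 / £16.04 = 0.5249.
Break-even revenue = fixed costs × price ÷ CM = £453,400 × £16.04 ÷ £8.42 = £863,722.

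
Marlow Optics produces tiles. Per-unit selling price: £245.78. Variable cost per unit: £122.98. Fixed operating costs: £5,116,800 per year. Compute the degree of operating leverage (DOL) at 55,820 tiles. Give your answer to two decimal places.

3.94

Contribution at this volume is 55,820 × £122.80 = £6,854,696.00.
EBIT = £6,854,696.00 − £5,116,800 = £1,737,896.00.
Degree of operating leverage = £6,854,696.00 / £1,737,896.00 = 3.9442.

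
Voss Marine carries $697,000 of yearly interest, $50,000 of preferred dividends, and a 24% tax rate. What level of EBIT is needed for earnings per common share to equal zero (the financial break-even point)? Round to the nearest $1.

$762,789

Grossing the preferred dividend up to pre-tax terms: $50,000 / (1 − 0.24) = $65,789.47.
EPS = 0 when EBIT covers interest plus the pre-tax preferred burden: $697,000 + $65,789.47 = $762,789.47.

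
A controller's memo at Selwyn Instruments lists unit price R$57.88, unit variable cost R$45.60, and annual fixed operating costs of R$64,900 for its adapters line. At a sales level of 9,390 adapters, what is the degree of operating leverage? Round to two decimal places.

2.29

At 9,390 units, contribution = 9,390 × R$12.28 = R$115,309.20.
Subtracting fixed costs: EBIT = R$115,309.20 − R$64,900 = R$50,409.20.
So DOL = total CM / EBIT = R$115,309.20 / R$50,409.20 = 2.2875.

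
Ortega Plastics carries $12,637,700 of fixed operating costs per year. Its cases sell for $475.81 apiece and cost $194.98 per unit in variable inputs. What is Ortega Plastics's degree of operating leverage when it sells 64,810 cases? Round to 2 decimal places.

3.27

Contribution at this volume is 64,810 × $280.83 = $18,200,592.30.
Operating income = contribution − fixed costs = $18,200,592.30 − $12,637,700 = $5,562,892.30.
DOL = contribution ÷ EBIT = $18,200,592.30 ÷ $5,562,892.30 = 3.2718.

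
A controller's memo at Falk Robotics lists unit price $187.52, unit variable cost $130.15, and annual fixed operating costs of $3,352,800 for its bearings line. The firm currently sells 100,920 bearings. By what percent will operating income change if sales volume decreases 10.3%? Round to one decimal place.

-24.5%

At 100,920 units, contribution = 100,920 × $57.37 = $5,789,780.40.
Operating income = contribution − fixed costs = $5,789,780.40 − $3,352,800 = $2,436,980.40.
So DOL = total CM / EBIT = $5,789,780.40 / $2,436,980.40 = 2.3758.
Operating income changes by 2.3758 × -10.3% = -24.5%.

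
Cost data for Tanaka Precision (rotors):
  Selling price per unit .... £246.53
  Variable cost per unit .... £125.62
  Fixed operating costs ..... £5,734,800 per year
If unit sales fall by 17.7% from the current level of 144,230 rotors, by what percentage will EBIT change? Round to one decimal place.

Total contribution margin = 144,230 × £120.91 = £17,438,849.30.
EBIT = £17,438,849.30 − £5,734,800 = £11,704,049.30.
DOL = contribution ÷ EBIT = £17,438,849.30 ÷ £11,704,049.30 = 1.4900.
%ΔEBIT = DOL × %ΔSales = 1.4900 × -17.7% = -26.4%.

-26.4%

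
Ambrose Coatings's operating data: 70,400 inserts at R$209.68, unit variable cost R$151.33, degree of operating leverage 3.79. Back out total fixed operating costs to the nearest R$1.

R$3,023,977

At 70,400 units, contribution = 70,400 × R$58.35 = R$4,107,840.00.
Since DOL = CM ÷ EBIT, EBIT = R$4,107,840.00 ÷ 3.79 = R$1,083,862.80.
Fixed costs = CM − EBIT = R$4,107,840.00 − R$1,083,862.80 = R$3,023,977.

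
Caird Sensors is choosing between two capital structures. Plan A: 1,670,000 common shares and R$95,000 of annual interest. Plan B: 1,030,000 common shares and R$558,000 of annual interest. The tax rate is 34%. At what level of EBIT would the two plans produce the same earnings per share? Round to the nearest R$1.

R$1,303,141

Set EPS_A = EPS_B: (EBIT − R$95,000)(1 − 0.34) ÷ 1,670,000 = (EBIT − R$558,000)(1 − 0.34) ÷ 1,030,000.
The (1 − t) factor cancels: (EBIT − 95,000) × 1,030,000 = (EBIT − 558,000) × 1,670,000.
Solving, EBIT = (558,000·1,670,000 − 95,000·1,030,000) / (1,670,000 − 1,030,000) = 834,010,000,000 / 640,000 = 1,303,140.62.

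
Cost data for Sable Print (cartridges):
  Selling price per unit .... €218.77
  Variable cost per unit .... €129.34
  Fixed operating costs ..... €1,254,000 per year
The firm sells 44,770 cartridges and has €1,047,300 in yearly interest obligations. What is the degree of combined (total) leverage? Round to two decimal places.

Contribution at this volume is 44,770 × €89.43 = €4,003,781.10.
Operating income = contribution − fixed costs = €4,003,781.10 − €1,254,000 = €2,749,781.10. Interest = €1,047,300.00.
DOL = €4,003,781.10 ÷ €2,749,781.10 = 1.4560; DFL = €2,749,781.10 ÷ €1,702,481.10 = 1.6152.
Combined leverage = 1.4560 × 1.6152 = 2.3517.

2.35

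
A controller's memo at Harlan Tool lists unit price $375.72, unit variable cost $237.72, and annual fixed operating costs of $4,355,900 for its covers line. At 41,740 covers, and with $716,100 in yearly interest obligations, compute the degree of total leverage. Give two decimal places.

Contribution at this volume is 41,740 × $138.00 = $5,760,120.00.
Operating income = contribution − fixed costs = $5,760,120.00 − $4,355,900 = $1,404,220.00. Interest = $716,100.00, so EBIT − I = $688,120.00.
Degree of total leverage = total CM / (EBIT − interest) = $5,760,120.00 / $688,120.00 = 8.3708.

8.37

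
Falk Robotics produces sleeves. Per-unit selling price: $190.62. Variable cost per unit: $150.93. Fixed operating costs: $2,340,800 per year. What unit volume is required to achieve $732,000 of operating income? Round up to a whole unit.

Each unit contributes $190.62 − $150.93 = $39.69.
Required volume = (fixed costs + target profit) ÷ CM = ($2,340,800 + $732,000) ÷ $39.69 = 77,420.01, so 77,421 sleeves.

77,421 sleeves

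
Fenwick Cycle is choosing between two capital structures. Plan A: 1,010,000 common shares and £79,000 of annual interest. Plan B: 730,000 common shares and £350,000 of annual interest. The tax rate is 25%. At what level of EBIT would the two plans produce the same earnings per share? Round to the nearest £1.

Set EPS_A = EPS_B: (EBIT − £79,000)(1 − 0.25) ÷ 1,010,000 = (EBIT − £350,000)(1 − 0.25) ÷ 730,000.
Cancelling (1 − t) and cross-multiplying: 730,000·(EBIT − 79,000) = 1,010,000·(EBIT − 350,000).
EBIT × (1,010,000 − 730,000) = 350,000 × 1,010,000 − 79,000 × 730,000 = 295,830,000,000, so EBIT = 295,830,000,000 ÷ 280,000 = 1,056,535.71.

£1,056,536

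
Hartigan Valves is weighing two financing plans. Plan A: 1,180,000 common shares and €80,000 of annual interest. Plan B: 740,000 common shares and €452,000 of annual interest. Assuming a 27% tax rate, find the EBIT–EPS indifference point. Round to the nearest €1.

€1,077,636

At indifference, (EBIT − 80,000)(1 − t)/1,180,000 = (EBIT − 452,000)(1 − t)/740,000.
Cancelling (1 − t) and cross-multiplying: 740,000·(EBIT − 80,000) = 1,180,000·(EBIT − 452,000).
Solving, EBIT = (452,000·1,180,000 − 80,000·740,000) / (1,180,000 − 740,000) = 474,160,000,000 / 440,000 = 1,077,636.36.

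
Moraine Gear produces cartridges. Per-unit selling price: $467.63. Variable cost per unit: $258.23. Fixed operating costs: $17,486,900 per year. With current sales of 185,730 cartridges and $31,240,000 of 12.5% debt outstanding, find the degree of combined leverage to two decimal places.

Contribution at this volume is 185,730 × $209.40 = $38,891,862.00.
EBIT = $38,891,862.00 − $17,486,900 = $21,404,962.00. Interest = $3,905,000.00.
DOL = $38,891,862.00 ÷ $21,404,962.00 = 1.8170; DFL = $21,404,962.00 ÷ $17,499,962.00 = 1.2231.
DCL = DOL × DFL = 1.8170 × 1.2231 = 2.2224.

2.22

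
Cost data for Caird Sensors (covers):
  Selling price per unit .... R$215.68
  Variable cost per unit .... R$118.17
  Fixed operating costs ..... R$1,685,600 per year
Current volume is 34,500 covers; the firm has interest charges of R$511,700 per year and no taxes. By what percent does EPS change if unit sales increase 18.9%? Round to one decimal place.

+54.5%

Contribution at this volume is 34,500 × R$97.51 = R$3,364,095.00.
Operating income = contribution − fixed costs = R$3,364,095.00 − R$1,685,600 = R$1,678,495.00.
Interest = R$511,700.00, so EBIT − I = R$1,166,795.00.
DCL = total CM / (EBIT − I) = R$3,364,095.00 / R$1,166,795.00 = 2.8832.
%ΔEPS = DCL × %ΔSales = 2.8832 × +18.9% = +54.5%.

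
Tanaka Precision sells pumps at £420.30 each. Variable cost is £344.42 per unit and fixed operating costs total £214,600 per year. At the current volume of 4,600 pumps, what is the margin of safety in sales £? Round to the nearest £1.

Unit CM = price − variable cost = £420.30 − £344.42 = £75.88. Break-even units = £214,600 ÷ £75.88 = 2,828.15; break-even revenue = 2,828.15 × £420.30 = £1,188,671.32.
Actual sales revenue = 4,600 × £420.30 = £1,933,380.00.
Margin of safety = £1,933,380.00 − £1,188,671.32 = £744,709.

£744,709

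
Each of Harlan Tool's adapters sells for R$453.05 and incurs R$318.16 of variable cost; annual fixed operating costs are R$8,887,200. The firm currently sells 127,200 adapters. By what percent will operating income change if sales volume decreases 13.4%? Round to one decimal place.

-27.8%

Total contribution margin = 127,200 × R$134.89 = R$17,158,008.00.
EBIT = R$17,158,008.00 − R$8,887,200 = R$8,270,808.00.
DOL = contribution ÷ EBIT = R$17,158,008.00 ÷ R$8,270,808.00 = 2.0745.
Operating income changes by 2.0745 × -13.4% = -27.8%.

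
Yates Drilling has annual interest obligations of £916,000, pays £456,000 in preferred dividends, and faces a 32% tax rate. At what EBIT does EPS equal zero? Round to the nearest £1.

Grossing the preferred dividend up to pre-tax terms: £456,000 / (1 − 0.32) = £670,588.24.
Financial break-even EBIT = interest + D_p ÷ (1 − t) = £916,000 + £670,588.24 = £1,586,588.24.

£1,586,588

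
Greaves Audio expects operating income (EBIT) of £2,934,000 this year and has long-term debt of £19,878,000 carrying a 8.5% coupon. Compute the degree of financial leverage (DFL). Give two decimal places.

2.36

Annual interest charges come to £1,689,630.00.
DFL = EBIT ÷ (EBIT − I) = £2,934,000 ÷ (£2,934,000 − £1,689,630.00) = £2,934,000 ÷ £1,244,370.00 = 2.3578.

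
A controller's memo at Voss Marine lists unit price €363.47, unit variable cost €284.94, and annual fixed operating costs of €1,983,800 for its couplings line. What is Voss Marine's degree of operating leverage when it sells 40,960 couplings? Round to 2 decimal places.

At 40,960 units, contribution = 40,960 × €78.53 = €3,216,588.80.
Subtracting fixed costs: EBIT = €3,216,588.80 − €1,983,800 = €1,232,788.80.
So DOL = total CM / EBIT = €3,216,588.80 / €1,232,788.80 = 2.6092.

2.61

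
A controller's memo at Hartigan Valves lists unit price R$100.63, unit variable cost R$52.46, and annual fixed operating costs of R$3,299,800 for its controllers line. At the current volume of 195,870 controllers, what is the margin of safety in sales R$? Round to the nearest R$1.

R$12,816,919

Unit CM = price − variable cost = R$100.63 − R$52.46 = R$48.17. Break-even units = R$3,299,800 ÷ R$48.17 = 68,503.22; break-even revenue = 68,503.22 × R$100.63 = R$6,893,478.80.
Actual sales revenue = 195,870 × R$100.63 = R$19,710,398.10.
Margin of safety = R$19,710,398.10 − R$6,893,478.80 = R$12,816,919.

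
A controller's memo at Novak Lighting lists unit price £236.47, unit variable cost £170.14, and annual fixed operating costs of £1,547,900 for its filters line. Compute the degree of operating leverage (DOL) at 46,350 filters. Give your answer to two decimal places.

Contribution at this volume is 46,350 × £66.33 = £3,074,395.50.
Subtracting fixed costs: EBIT = £3,074,395.50 − £1,547,900 = £1,526,495.50.
So DOL = total CM / EBIT = £3,074,395.50 / £1,526,495.50 = 2.0140.

2.01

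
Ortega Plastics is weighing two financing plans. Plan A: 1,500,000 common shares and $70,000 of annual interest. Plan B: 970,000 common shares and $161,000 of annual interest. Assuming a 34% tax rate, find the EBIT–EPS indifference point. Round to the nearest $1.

Set EPS_A = EPS_B: (EBIT − $70,000)(1 − 0.34) ÷ 1,500,000 = (EBIT − $161,000)(1 − 0.34) ÷ 970,000.
The (1 − t) factor cancels: (EBIT − 70,000) × 970,000 = (EBIT − 161,000) × 1,500,000.
EBIT × (1,500,000 − 970,000) = 161,000 × 1,500,000 − 70,000 × 970,000 = 173,600,000,000, so EBIT = 173,600,000,000 ÷ 530,000 = 327,547.17.

$327,547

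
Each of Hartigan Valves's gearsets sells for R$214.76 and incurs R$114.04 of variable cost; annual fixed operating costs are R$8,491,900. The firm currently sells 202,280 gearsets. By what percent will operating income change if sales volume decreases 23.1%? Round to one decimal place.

-39.6%

Total contribution margin = 202,280 × R$100.72 = R$20,373,641.60.
Subtracting fixed costs: EBIT = R$20,373,641.60 − R$8,491,900 = R$11,881,741.60.
So DOL = total CM / EBIT = R$20,373,641.60 / R$11,881,741.60 = 1.7147.
Operating income changes by 1.7147 × -23.1% = -39.6%.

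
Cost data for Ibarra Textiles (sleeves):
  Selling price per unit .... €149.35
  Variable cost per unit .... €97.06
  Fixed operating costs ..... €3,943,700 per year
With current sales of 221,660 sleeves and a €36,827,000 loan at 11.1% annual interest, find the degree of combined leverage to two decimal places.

Contribution at this volume is 221,660 × €52.29 = €11,590,601.40.
Subtracting fixed costs: EBIT = €11,590,601.40 − €3,943,700 = €7,646,901.40. Interest = €4,087,797.00, so EBIT − I = €3,559,104.40.
Degree of total leverage = total CM / (EBIT − interest) = €11,590,601.40 / €3,559,104.40 = 3.2566.

3.26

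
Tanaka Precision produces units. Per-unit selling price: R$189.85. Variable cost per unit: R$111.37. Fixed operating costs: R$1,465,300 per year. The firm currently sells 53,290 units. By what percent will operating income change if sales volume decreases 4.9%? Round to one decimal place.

-7.5%

Contribution at this volume is 53,290 × R$78.48 = R$4,182,199.20.
EBIT = R$4,182,199.20 − R$1,465,300 = R$2,716,899.20.
DOL = contribution ÷ EBIT = R$4,182,199.20 ÷ R$2,716,899.20 = 1.5393.
So EBIT moves 1.5393 × (-4.9%) = -7.5%.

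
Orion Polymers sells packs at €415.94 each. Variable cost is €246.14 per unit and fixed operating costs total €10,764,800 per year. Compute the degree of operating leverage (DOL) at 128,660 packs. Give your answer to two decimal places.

1.97

Total contribution margin = 128,660 × €169.80 = €21,846,468.00.
Subtracting fixed costs: EBIT = €21,846,468.00 − €10,764,800 = €11,081,668.00.
So DOL = total CM / EBIT = €21,846,468.00 / €11,081,668.00 = 1.9714.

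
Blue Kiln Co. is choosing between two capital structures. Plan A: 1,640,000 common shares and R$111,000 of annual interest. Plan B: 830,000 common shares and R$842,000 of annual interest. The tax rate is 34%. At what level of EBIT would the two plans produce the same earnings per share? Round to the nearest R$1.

At indifference, (EBIT − 111,000)(1 − t)/1,640,000 = (EBIT − 842,000)(1 − t)/830,000.
The (1 − t) factor cancels: (EBIT − 111,000) × 830,000 = (EBIT − 842,000) × 1,640,000.
EBIT × (1,640,000 − 830,000) = 842,000 × 1,640,000 − 111,000 × 830,000 = 1,288,750,000,000, so EBIT = 1,288,750,000,000 ÷ 810,000 = 1,591,049.38.

R$1,591,049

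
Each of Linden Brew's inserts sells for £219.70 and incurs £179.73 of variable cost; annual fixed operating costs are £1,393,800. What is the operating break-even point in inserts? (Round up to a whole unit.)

Each unit contributes £219.70 − £179.73 = £39.97.
Break-even Q = £1,393,800 / £39.97 = 34,871.15 → 34,872 inserts.

34,872 inserts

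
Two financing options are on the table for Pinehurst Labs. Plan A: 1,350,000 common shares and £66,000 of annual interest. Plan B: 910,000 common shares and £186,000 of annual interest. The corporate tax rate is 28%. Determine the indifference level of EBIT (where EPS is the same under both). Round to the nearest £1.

At indifference, (EBIT − 66,000)(1 − t)/1,350,000 = (EBIT − 186,000)(1 − t)/910,000.
The (1 − t) factor cancels: (EBIT − 66,000) × 910,000 = (EBIT − 186,000) × 1,350,000.
EBIT × (1,350,000 − 910,000) = 186,000 × 1,350,000 − 66,000 × 910,000 = 191,040,000,000, so EBIT = 191,040,000,000 ÷ 440,000 = 434,181.82.

£434,182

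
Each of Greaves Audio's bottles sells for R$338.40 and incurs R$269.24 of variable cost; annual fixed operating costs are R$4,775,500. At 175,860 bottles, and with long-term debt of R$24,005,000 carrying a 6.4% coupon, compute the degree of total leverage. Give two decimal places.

At 175,860 units, contribution = 175,860 × R$69.16 = R$12,162,477.60.
Subtracting fixed costs: EBIT = R$12,162,477.60 − R$4,775,500 = R$7,386,977.60. Interest = R$1,536,320.00.
DOL = R$12,162,477.60 ÷ R$7,386,977.60 = 1.6465; DFL = R$7,386,977.60 ÷ R$5,850,657.60 = 1.2626.
Combined leverage = 1.6465 × 1.2626 = 2.0789.

2.08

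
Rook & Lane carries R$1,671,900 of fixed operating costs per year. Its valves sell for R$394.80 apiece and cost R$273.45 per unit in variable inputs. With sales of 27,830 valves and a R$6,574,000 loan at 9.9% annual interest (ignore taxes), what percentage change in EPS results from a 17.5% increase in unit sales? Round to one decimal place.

Contribution at this volume is 27,830 × R$121.35 = R$3,377,170.50.
Operating income = contribution − fixed costs = R$3,377,170.50 − R$1,671,900 = R$1,705,270.50.
Interest = R$650,826.00, so EBIT − I = R$1,054,444.50.
Degree of combined leverage = contribution ÷ (EBIT − I) = R$3,377,170.50 ÷ R$1,054,444.50 = 3.2028.
%ΔEPS = DCL × %ΔSales = 3.2028 × +17.5% = +56.0%.

+56.0%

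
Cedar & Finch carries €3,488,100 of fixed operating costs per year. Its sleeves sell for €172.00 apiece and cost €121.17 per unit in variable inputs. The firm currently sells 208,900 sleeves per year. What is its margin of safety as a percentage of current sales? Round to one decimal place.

67.2%

Unit CM = price − variable cost = €172.00 − €121.17 = €50.83. Break-even units = €3,488,100 ÷ €50.83 = 68,622.86; break-even revenue = 68,622.86 × €172.00 = €11,803,132.01.
Current sales = 208,900 × €172.00 = €35,930,800.00.
Margin of safety = (€35,930,800.00 − €11,803,132.01) ÷ €35,930,800.00 = 67.2%.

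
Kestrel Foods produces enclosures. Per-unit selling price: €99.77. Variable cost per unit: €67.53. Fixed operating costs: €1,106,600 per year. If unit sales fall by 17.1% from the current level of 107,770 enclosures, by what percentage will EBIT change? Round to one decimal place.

-25.1%

At 107,770 units, contribution = 107,770 × €32.24 = €3,474,504.80.
EBIT = €3,474,504.80 − €1,106,600 = €2,367,904.80.
Degree of operating leverage = €3,474,504.80 / €2,367,904.80 = 1.4673.
%ΔEBIT = DOL × %ΔSales = 1.4673 × -17.1% = -25.1%.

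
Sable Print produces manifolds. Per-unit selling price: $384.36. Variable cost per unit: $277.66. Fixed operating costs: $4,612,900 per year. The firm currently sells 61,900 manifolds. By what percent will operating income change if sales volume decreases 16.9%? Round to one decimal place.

At 61,900 units, contribution = 61,900 × $106.70 = $6,604,730.00.
Subtracting fixed costs: EBIT = $6,604,730.00 − $4,612,900 = $1,991,830.00.
Degree of operating leverage = $6,604,730.00 / $1,991,830.00 = 3.3159.
Operating income changes by 3.3159 × -16.9% = -56.0%.

-56.0%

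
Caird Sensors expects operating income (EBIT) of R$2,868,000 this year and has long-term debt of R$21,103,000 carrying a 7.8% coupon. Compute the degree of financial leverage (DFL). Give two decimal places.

2.35

Annual interest charges come to R$1,646,034.00.
DFL = EBIT ÷ (EBIT − I) = R$2,868,000 ÷ (R$2,868,000 − R$1,646,034.00) = R$2,868,000 ÷ R$1,221,966.00 = 2.3470.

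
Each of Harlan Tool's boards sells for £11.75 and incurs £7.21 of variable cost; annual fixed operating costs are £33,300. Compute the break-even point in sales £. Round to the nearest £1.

£86,184

Contribution margin per unit = £11.75 − £7.21 = £4.54, a CM ratio of £4.54 ÷ £11.75 = 0.3864.
Break-even sales = FC ÷ CM ratio = £33,300 × £11.75 / £4.54 = £86,184.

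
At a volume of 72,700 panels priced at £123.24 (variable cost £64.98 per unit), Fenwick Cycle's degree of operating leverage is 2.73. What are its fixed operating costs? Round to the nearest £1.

£2,684,036

Total contribution margin = 72,700 × £58.26 = £4,235,502.00.
Since DOL = CM ÷ EBIT, EBIT = £4,235,502.00 ÷ 2.73 = £1,551,465.93.
And FC = contribution − EBIT = £4,235,502.00 − £1,551,465.93 = £2,684,036.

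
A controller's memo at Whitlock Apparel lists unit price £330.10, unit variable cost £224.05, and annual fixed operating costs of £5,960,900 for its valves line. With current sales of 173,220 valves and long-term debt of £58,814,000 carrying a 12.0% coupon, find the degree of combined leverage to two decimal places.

3.43

At 173,220 units, contribution = 173,220 × £106.05 = £18,369,981.00.
Operating income = contribution − fixed costs = £18,369,981.00 − £5,960,900 = £12,409,081.00. Interest = £7,057,680.00, so EBIT − I = £5,351,401.00.
DCL = contribution ÷ (EBIT − I) = £18,369,981.00 ÷ £5,351,401.00 = 3.4327.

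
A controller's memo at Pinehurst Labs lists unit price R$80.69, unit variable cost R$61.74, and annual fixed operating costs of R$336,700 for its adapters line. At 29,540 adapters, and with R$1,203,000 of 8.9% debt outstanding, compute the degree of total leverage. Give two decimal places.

4.83

Contribution at this volume is 29,540 × R$18.95 = R$559,783.00.
EBIT = R$559,783.00 − R$336,700 = R$223,083.00. Interest = R$107,067.00.
DOL = R$559,783.00 ÷ R$223,083.00 = 2.5093; DFL = R$223,083.00 ÷ R$116,016.00 = 1.9229.
Combined leverage = 2.5093 × 1.9229 = 4.8251.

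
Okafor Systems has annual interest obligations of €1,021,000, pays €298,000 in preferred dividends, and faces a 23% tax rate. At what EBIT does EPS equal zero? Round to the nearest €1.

€1,408,013

Preferred dividends are paid after tax, so their pre-tax equivalent is €298,000 ÷ (1 − 0.23) = €387,012.99.
EPS = 0 when EBIT covers interest plus the pre-tax preferred burden: €1,021,000 + €387,012.99 = €1,408,012.99.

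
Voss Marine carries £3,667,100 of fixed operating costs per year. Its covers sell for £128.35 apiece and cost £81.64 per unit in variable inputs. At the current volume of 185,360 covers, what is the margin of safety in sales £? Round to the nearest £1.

Contribution margin per unit = £128.35 − £81.64 = £46.71. Break-even units = £3,667,100 ÷ £46.71 = 78,507.81; break-even revenue = 78,507.81 × £128.35 = £10,076,477.95.
Actual sales revenue = 185,360 × £128.35 = £23,790,956.00.
Margin of safety = £23,790,956.00 − £10,076,477.95 = £13,714,478.

£13,714,478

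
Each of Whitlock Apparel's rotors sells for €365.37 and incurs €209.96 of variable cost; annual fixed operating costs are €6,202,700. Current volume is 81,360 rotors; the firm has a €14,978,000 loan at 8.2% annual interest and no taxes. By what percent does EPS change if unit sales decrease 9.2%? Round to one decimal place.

-22.3%

Contribution at this volume is 81,360 × €155.41 = €12,644,157.60.
EBIT = €12,644,157.60 − €6,202,700 = €6,441,457.60.
After interest of €1,228,196.00, pre-tax earnings = €5,213,261.60.
DCL = total CM / (EBIT − I) = €12,644,157.60 / €5,213,261.60 = 2.4254.
%ΔEPS = DCL × %ΔSales = 2.4254 × -9.2% = -22.3%.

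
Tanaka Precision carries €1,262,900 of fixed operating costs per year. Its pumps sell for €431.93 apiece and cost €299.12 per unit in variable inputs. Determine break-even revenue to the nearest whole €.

Contribution margin per unit = €431.93 − €299.12 = €132.81, a CM ratio of €132.81 ÷ €431.93 = 0.3075.
Break-even revenue = fixed costs × price ÷ CM = €1,262,900 × €431.93 ÷ €132.81 = €4,107,254.

€4,107,254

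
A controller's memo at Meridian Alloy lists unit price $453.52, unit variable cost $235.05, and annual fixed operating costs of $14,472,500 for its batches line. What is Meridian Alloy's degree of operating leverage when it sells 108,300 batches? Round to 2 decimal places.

2.58

Contribution at this volume is 108,300 × $218.47 = $23,660,301.00.
EBIT = $23,660,301.00 − $14,472,500 = $9,187,801.00.
DOL = contribution ÷ EBIT = $23,660,301.00 ÷ $9,187,801.00 = 2.5752.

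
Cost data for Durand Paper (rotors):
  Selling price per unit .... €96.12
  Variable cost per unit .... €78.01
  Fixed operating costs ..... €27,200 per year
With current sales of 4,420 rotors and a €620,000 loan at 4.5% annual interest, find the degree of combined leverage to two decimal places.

Total contribution margin = 4,420 × €18.11 = €80,046.20.
Operating income = contribution − fixed costs = €80,046.20 − €27,200 = €52,846.20. Interest = €27,900.00, so EBIT − I = €24,946.20.
DCL = contribution ÷ (EBIT − I) = €80,046.20 ÷ €24,946.20 = 3.2088.

3.21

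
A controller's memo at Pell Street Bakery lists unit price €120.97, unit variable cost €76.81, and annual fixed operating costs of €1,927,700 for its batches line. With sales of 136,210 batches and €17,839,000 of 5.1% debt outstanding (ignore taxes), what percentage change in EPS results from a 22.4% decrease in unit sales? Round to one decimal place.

At 136,210 units, contribution = 136,210 × €44.16 = €6,015,033.60.
EBIT = €6,015,033.60 − €1,927,700 = €4,087,333.60.
Interest = €909,789.00, so EBIT − I = €3,177,544.60.
Degree of combined leverage = contribution ÷ (EBIT − I) = €6,015,033.60 ÷ €3,177,544.60 = 1.8930.
%ΔEPS = DCL × %ΔSales = 1.8930 × -22.4% = -42.4%.

-42.4%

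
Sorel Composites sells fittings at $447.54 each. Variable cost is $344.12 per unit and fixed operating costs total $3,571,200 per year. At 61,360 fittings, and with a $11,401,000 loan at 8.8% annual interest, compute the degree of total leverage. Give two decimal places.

3.58

Contribution at this volume is 61,360 × $103.42 = $6,345,851.20.
Subtracting fixed costs: EBIT = $6,345,851.20 − $3,571,200 = $2,774,651.20. Interest = $1,003,288.00.
DOL = $6,345,851.20 ÷ $2,774,651.20 = 2.2871; DFL = $2,774,651.20 ÷ $1,771,363.20 = 1.5664.
DCL = DOL × DFL = 2.2871 × 1.5664 = 3.5825.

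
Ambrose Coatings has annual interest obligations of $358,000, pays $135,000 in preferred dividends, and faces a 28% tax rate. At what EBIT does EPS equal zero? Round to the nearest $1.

$545,500

Grossing the preferred dividend up to pre-tax terms: $135,000 / (1 − 0.28) = $187,500.00.
EPS = 0 when EBIT covers interest plus the pre-tax preferred burden: $358,000 + $187,500.00 = $545,500.00.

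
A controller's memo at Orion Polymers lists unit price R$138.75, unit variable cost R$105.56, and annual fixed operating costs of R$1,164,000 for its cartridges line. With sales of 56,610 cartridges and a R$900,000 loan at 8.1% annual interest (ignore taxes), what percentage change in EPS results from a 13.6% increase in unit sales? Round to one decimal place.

At 56,610 units, contribution = 56,610 × R$33.19 = R$1,878,885.90.
EBIT = R$1,878,885.90 − R$1,164,000 = R$714,885.90.
After interest of R$72,900.00, pre-tax earnings = R$641,985.90.
Degree of combined leverage = contribution ÷ (EBIT − I) = R$1,878,885.90 ÷ R$641,985.90 = 2.9267.
EPS therefore changes by 2.9267 × (+13.6%) = +39.8%.

+39.8%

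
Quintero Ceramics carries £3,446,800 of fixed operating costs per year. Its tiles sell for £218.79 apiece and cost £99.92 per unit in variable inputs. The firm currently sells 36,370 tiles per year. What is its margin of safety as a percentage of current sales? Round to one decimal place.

Each unit contributes £218.79 − £99.92 = £118.87. Break-even units = £3,446,800 ÷ £118.87 = 28,996.38; break-even revenue = 28,996.38 × £218.79 = £6,344,118.55.
Current sales = 36,370 × £218.79 = £7,957,392.30.
Margin of safety = (£7,957,392.30 − £6,344,118.55) ÷ £7,957,392.30 = 20.3%.

20.3%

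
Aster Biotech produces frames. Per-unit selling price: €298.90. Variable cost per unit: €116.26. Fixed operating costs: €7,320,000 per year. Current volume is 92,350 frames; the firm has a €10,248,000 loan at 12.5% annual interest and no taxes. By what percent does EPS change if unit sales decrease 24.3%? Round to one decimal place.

Contribution at this volume is 92,350 × €182.64 = €16,866,804.00.
Operating income = contribution − fixed costs = €16,866,804.00 − €7,320,000 = €9,546,804.00.
After interest of €1,281,000.00, pre-tax earnings = €8,265,804.00.
DCL = total CM / (EBIT − I) = €16,866,804.00 / €8,265,804.00 = 2.0406.
EPS therefore changes by 2.0406 × (-24.3%) = -49.6%.

-49.6%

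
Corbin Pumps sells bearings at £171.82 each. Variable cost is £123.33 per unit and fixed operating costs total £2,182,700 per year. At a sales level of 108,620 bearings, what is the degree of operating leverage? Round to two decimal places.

1.71

Total contribution margin = 108,620 × £48.49 = £5,266,983.80.
EBIT = £5,266,983.80 − £2,182,700 = £3,084,283.80.
Degree of operating leverage = £5,266,983.80 / £3,084,283.80 = 1.7077.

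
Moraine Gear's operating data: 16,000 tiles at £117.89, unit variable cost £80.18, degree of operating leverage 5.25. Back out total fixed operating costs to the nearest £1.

At 16,000 units, contribution = 16,000 × £37.71 = £603,360.00.
Since DOL = CM ÷ EBIT, EBIT = £603,360.00 ÷ 5.25 = £114,925.71.
Fixed costs = CM − EBIT = £603,360.00 − £114,925.71 = £488,434.

£488,434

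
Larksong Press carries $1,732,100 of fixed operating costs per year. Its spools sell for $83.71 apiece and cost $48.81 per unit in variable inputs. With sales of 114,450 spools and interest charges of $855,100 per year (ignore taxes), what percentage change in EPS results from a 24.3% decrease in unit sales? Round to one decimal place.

-69.0%

Total contribution margin = 114,450 × $34.90 = $3,994,305.00.
Operating income = contribution − fixed costs = $3,994,305.00 − $1,732,100 = $2,262,205.00.
After interest of $855,100.00, pre-tax earnings = $1,407,105.00.
DCL = total CM / (EBIT − I) = $3,994,305.00 / $1,407,105.00 = 2.8387.
EPS therefore changes by 2.8387 × (-24.3%) = -69.0%.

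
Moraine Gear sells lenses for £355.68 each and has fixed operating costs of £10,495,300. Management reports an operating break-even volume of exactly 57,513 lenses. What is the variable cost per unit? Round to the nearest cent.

£173.19

Contribution per unit must be FC / Q = £10,495,300 / 57,513 = £182.4857.
Variable cost per unit = £355.68 − £182.4857 = £173.19.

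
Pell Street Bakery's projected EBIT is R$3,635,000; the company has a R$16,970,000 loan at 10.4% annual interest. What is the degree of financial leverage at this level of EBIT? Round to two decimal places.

Interest = R$1,764,880.00.
Degree of financial leverage = EBIT / (EBIT − interest) = R$3,635,000 / R$1,870,120.00 = 1.9437.

1.94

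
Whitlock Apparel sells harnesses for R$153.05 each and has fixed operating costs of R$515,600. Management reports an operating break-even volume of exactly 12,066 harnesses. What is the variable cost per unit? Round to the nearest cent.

R$110.32

At break-even, FC = Q × (P − VC), so P − VC = R$515,600 ÷ 12,066 = R$42.7316.
Variable cost per unit = R$153.05 − R$42.7316 = R$110.32.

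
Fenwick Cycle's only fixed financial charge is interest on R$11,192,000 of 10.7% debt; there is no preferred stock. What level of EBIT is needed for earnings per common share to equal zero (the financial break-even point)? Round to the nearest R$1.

R$1,197,544

Annual interest = 10.7% × R$11,192,000 = R$1,197,544.00.
With no preferred dividends, EPS = 0 when EBIT exactly covers interest, so the financial break-even EBIT is R$1,197,544.00.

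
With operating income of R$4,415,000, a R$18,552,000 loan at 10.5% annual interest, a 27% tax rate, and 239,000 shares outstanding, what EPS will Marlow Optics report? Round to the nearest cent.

Interest = R$1,947,960.00, so EBT = R$4,415,000 − R$1,947,960.00 = R$2,467,040.00.
Net income = R$2,467,040.00 × (1 − 0.27) = R$1,800,939.20.
EPS = R$1,800,939.20 ÷ 239,000 = R$7.54.

R$7.54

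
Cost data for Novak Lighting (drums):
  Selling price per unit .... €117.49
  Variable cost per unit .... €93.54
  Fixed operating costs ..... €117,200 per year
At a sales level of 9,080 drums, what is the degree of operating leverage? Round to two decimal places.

Total contribution margin = 9,080 × €23.95 = €217,466.00.
EBIT = €217,466.00 − €117,200 = €100,266.00.
Degree of operating leverage = €217,466.00 / €100,266.00 = 2.1689.

2.17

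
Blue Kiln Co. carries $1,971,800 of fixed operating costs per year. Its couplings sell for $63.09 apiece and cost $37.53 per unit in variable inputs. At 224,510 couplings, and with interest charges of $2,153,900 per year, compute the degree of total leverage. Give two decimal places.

At 224,510 units, contribution = 224,510 × $25.56 = $5,738,475.60.
Operating income = contribution − fixed costs = $5,738,475.60 − $1,971,800 = $3,766,675.60. Interest = $2,153,900.00.
DOL = $5,738,475.60 ÷ $3,766,675.60 = 1.5235; DFL = $3,766,675.60 ÷ $1,612,775.60 = 2.3355.
Combined leverage = 1.5235 × 2.3355 = 3.5581.

3.56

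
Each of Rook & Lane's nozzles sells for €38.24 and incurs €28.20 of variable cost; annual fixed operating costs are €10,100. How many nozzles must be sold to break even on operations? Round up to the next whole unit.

1,006 nozzles

Unit CM = price − variable cost = €38.24 − €28.20 = €10.04.
Units to break even: €10,100 ÷ €10.04 = 1,005.98, rounded up to 1,006.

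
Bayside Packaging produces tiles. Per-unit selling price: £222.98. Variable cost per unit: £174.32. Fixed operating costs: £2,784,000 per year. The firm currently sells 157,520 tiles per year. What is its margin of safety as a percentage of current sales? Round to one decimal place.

Each unit contributes £222.98 − £174.32 = £48.66. Break-even units = £2,784,000 ÷ £48.66 = 57,213.32; break-even revenue = 57,213.32 × £222.98 = £12,757,425.40.
Actual sales revenue = 157,520 × £222.98 = £35,123,809.60.
Margin of safety = (£35,123,809.60 − £12,757,425.40) ÷ £35,123,809.60 = 63.7%.

63.7%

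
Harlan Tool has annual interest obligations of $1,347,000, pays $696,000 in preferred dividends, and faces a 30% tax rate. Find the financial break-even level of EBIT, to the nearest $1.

$2,341,286

Grossing the preferred dividend up to pre-tax terms: $696,000 / (1 − 0.30) = $994,285.71.
EPS = 0 when EBIT covers interest plus the pre-tax preferred burden: $1,347,000 + $994,285.71 = $2,341,285.71.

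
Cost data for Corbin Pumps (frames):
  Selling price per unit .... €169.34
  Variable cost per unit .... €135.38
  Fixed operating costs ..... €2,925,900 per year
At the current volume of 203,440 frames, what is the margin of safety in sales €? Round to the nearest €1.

Unit CM = price − variable cost = €169.34 − €135.38 = €33.96. Break-even units = €2,925,900 ÷ €33.96 = 86,157.24; break-even revenue = 86,157.24 × €169.34 = €14,589,867.67.
Actual sales revenue = 203,440 × €169.34 = €34,450,529.60.
Margin of safety = €34,450,529.60 − €14,589,867.67 = €19,860,662.

€19,860,662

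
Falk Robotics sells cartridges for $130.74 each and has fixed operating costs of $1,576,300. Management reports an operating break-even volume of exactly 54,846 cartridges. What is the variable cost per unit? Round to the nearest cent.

Contribution per unit must be FC / Q = $1,576,300 / 54,846 = $28.7405.
Variable cost per unit = $130.74 − $28.7405 = $102.00.

$102.00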